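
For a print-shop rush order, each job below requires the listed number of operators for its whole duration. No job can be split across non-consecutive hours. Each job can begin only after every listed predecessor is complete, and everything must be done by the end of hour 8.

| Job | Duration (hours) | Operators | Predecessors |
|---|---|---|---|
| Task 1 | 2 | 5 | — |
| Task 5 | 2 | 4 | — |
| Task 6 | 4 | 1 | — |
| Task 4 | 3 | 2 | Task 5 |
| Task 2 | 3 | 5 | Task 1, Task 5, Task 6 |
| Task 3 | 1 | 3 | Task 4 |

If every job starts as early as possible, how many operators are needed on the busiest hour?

Early-start schedule: Task 1@1, Task 5@1, Task 6@1, Task 4@3, Task 2@5, Task 3@6.
Load per hour: hour 1: 10, hour 2: 10, hour 3: 3, hour 4: 3, hour 5: 7, hour 6: 8, hour 7: 5, hour 8: 0.
Peak is 10.

10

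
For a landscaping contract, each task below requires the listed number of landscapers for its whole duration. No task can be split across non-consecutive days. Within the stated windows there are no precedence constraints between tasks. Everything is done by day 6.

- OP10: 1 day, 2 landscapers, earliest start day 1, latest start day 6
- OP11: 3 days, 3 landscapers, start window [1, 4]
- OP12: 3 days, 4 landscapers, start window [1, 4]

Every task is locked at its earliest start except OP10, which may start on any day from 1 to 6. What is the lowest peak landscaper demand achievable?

7

OP10@1: d1:9  d2:7  d3:7  d4:0  d5:0  d6:0 → peak 9
OP10@2: d1:7  d2:9  d3:7  d4:0  d5:0  d6:0 → peak 9
OP10@3: d1:7  d2:7  d3:9  d4:0  d5:0  d6:0 → peak 9
OP10@4: d1:7  d2:7  d3:7  d4:2  d5:0  d6:0 → peak 7
OP10@5: d1:7  d2:7  d3:7  d4:0  d5:2  d6:0 → peak 7
OP10@6: d1:7  d2:7  d3:7  d4:0  d5:0  d6:2 → peak 7
Best is OP10@4, peak 7.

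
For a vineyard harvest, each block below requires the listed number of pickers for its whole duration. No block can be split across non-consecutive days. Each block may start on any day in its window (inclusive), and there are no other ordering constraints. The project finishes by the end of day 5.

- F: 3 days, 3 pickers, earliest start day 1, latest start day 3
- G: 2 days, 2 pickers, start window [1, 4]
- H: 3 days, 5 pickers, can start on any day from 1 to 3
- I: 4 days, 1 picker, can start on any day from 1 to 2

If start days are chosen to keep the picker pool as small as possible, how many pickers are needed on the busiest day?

9

Early-start (F@1, G@1, H@1, I@1) gives peak 11: d1:11  d2:11  d3:9  d4:1  d5:0.
Shift H→3.
Schedule F@1, G@1, H@3, I@1: d1:6  d2:6  d3:9  d4:6  d5:5 — peak 9.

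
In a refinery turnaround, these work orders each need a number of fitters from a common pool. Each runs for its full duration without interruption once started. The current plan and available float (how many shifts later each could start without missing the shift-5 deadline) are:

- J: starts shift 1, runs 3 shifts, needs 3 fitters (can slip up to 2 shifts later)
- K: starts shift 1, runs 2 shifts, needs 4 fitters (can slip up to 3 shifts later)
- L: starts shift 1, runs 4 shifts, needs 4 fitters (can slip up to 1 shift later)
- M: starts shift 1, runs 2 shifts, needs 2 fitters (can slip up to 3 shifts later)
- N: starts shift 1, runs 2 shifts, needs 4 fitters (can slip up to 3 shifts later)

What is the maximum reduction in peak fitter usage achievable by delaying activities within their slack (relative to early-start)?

Early-start peak: s1:17  s2:17  s3:7  s4:4  s5:0 ⇒ 17.
Leveled (J@1, K@1, L@1, M@3, N@4): s1:11  s2:11  s3:9  s4:10  s5:4 ⇒ 11.
Reduction 17 − 11 = 6.

6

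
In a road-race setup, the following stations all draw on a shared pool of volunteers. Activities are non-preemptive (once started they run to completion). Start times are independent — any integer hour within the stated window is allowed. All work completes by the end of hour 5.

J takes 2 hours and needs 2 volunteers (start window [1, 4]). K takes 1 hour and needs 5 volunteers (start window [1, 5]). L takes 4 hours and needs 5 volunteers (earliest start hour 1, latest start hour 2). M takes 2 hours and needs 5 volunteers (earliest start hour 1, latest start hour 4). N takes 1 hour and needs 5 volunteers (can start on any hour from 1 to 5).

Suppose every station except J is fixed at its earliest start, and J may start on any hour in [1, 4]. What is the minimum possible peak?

J@1: h1:22  h2:12  h3:5  h4:5  h5:0 → peak 22
J@2: h1:20  h2:12  h3:7  h4:5  h5:0 → peak 20
J@3: h1:20  h2:10  h3:7  h4:7  h5:0 → peak 20
J@4: h1:20  h2:10  h3:5  h4:7  h5:2 → peak 20
Best is J@2, peak 20.

20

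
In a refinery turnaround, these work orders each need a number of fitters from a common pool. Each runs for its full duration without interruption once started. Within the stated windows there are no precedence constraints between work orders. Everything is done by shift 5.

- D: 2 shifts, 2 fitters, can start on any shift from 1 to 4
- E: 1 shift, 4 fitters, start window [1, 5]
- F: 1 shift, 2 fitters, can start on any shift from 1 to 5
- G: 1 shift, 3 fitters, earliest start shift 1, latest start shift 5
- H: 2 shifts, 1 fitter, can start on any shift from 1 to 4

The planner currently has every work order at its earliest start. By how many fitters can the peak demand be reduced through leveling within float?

8

Early-start peak: s1:12  s2:3  s3:0  s4:0  s5:0 ⇒ 12.
Leveled (D@1, E@3, F@1, G@4, H@4): s1:4  s2:2  s3:4  s4:4  s5:1 ⇒ 4.
Reduction 12 − 4 = 8.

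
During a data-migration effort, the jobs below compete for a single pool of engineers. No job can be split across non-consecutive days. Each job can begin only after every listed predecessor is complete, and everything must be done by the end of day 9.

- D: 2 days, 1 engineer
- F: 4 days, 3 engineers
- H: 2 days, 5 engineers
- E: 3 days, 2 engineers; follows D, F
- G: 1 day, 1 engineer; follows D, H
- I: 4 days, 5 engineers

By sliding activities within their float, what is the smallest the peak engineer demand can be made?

8

Early-start (D@1, F@1, H@1, E@5, G@3, I@1) gives peak 14: d1:14  d2:14  d3:9  d4:8  d5:2  d6:2  d7:2  d8:0  d9:0.
Shift H→3, G→5, I→5.
Schedule D@1, F@1, H@3, E@5, G@5, I@5: d1:4  d2:4  d3:8  d4:8  d5:8  d6:7  d7:7  d8:5  d9:0 — peak 8.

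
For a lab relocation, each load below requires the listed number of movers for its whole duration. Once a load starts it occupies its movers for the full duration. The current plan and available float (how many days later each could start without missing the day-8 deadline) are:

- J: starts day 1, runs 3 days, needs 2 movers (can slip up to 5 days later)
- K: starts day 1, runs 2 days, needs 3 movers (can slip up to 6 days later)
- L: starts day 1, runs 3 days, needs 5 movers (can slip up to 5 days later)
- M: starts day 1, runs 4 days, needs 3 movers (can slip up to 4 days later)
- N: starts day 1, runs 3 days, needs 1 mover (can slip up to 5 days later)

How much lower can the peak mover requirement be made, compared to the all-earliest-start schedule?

8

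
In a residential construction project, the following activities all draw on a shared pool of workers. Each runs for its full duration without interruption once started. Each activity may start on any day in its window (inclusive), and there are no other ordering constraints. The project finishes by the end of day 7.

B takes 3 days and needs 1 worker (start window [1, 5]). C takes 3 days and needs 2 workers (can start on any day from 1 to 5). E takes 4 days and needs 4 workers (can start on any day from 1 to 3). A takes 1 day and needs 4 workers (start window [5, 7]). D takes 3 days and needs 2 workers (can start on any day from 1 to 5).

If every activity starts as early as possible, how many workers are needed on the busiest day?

Early-start schedule: B@1, C@1, E@1, A@5, D@1.
Load per day: day 1: 9, day 2: 9, day 3: 9, day 4: 4, day 5: 4, day 6: 0, day 7: 0.
Peak is 9.

9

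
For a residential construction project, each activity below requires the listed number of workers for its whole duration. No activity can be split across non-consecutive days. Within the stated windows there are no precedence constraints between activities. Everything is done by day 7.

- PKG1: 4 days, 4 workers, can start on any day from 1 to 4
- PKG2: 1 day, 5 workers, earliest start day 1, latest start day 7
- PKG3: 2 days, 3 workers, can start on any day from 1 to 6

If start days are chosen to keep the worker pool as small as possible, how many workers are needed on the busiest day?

5

Early-start (PKG1@1, PKG2@1, PKG3@1) gives peak 12: d1:12  d2:7  d3:4  d4:4  d5:0  d6:0  d7:0.
Shift PKG2→5, PKG3→6.
Schedule PKG1@1, PKG2@5, PKG3@6: d1:4  d2:4  d3:4  d4:4  d5:5  d6:3  d7:3 — peak 5.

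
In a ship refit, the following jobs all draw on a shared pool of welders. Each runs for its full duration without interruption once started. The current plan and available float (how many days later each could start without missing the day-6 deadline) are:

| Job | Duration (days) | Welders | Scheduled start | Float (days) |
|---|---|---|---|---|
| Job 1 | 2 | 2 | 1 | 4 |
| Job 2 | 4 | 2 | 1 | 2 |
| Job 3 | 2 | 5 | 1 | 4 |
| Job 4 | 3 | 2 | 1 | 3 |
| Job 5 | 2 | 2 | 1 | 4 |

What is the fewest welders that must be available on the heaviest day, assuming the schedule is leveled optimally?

6

Early-start (Job 1@1, Job 2@1, Job 3@1, Job 4@1, Job 5@1) gives peak 13: d1:13  d2:13  d3:4  d4:2  d5:0  d6:0.
Shift Job 3→5, Job 5→3.
Schedule Job 1@1, Job 2@1, Job 3@5, Job 4@1, Job 5@3: d1:6  d2:6  d3:6  d4:4  d5:5  d6:5 — peak 6.
Total welder-days = 32 over 6 days ⇒ peak ≥ ⌈32/6⌉ = 6, so 6 is optimal.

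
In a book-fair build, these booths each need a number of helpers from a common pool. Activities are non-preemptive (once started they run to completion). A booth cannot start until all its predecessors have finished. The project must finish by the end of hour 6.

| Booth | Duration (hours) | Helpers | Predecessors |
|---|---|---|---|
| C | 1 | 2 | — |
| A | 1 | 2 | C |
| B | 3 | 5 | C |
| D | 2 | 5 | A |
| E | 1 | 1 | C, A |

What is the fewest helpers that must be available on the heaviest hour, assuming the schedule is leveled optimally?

Early-start (C@1, A@2, B@2, D@3, E@3) gives peak 11: h1:2  h2:7  h3:11  h4:10  h5:0  h6:0.
Shift D→5.
Schedule C@1, A@2, B@2, D@5, E@3: h1:2  h2:7  h3:6  h4:5  h5:5  h6:5 — peak 7.

7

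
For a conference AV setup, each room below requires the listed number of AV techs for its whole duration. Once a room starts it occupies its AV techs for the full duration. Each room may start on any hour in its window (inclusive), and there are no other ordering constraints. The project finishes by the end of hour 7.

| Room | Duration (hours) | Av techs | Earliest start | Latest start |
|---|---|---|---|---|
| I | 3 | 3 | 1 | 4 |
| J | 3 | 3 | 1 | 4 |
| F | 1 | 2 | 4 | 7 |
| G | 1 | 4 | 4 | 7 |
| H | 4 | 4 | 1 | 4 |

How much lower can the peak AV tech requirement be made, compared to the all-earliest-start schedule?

Early-start peak: h1:10  h2:10  h3:10  h4:10  h5:0  h6:0  h7:0 ⇒ 10.
Leveled (I@1, J@4, F@5, G@6, H@1): h1:7  h2:7  h3:7  h4:7  h5:5  h6:7  h7:0 ⇒ 7.
Reduction 10 − 7 = 3.

3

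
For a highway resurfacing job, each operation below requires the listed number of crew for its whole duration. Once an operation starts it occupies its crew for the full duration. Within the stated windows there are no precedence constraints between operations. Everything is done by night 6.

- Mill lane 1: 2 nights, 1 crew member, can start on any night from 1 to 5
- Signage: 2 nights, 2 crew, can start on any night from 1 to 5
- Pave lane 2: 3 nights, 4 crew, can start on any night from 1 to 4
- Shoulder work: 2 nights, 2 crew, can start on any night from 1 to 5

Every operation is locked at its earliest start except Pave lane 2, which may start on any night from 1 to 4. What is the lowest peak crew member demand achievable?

Pave lane 2@1: n1:9  n2:9  n3:4  n4:0  n5:0  n6:0 → peak 9
Pave lane 2@2: n1:5  n2:9  n3:4  n4:4  n5:0  n6:0 → peak 9
Pave lane 2@3: n1:5  n2:5  n3:4  n4:4  n5:4  n6:0 → peak 5
Pave lane 2@4: n1:5  n2:5  n3:0  n4:4  n5:4  n6:4 → peak 5
Best is Pave lane 2@3, peak 5.

5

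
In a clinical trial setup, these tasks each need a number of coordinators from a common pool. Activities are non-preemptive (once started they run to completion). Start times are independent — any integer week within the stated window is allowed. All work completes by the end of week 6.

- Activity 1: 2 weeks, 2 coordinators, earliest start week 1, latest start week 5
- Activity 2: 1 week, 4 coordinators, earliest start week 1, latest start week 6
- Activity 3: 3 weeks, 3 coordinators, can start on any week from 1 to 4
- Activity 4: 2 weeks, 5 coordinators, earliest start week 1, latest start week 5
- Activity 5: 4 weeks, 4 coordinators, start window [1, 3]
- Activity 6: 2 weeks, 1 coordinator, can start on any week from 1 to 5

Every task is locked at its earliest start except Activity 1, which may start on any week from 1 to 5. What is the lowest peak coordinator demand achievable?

Activity 1@1: w1:19  w2:15  w3:7  w4:4  w5:0  w6:0 → peak 19
Activity 1@2: w1:17  w2:15  w3:9  w4:4  w5:0  w6:0 → peak 17
Activity 1@3: w1:17  w2:13  w3:9  w4:6  w5:0  w6:0 → peak 17
Activity 1@4: w1:17  w2:13  w3:7  w4:6  w5:2  w6:0 → peak 17
Activity 1@5: w1:17  w2:13  w3:7  w4:4  w5:2  w6:2 → peak 17
Best is Activity 1@2, peak 17.

17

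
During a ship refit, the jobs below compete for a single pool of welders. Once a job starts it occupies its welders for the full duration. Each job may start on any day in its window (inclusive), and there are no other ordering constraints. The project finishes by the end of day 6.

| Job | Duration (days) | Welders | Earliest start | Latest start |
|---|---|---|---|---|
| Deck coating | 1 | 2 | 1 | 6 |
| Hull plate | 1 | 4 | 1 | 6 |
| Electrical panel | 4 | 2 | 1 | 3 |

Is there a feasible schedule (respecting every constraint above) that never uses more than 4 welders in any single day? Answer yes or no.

yes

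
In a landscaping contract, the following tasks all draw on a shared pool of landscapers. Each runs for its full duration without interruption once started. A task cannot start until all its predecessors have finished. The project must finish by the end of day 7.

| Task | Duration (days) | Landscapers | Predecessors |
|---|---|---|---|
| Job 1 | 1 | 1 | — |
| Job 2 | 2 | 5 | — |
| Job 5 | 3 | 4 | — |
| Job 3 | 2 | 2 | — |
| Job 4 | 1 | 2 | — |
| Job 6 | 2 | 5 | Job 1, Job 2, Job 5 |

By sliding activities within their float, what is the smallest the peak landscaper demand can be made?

Early-start (Job 1@1, Job 2@1, Job 5@1, Job 3@1, Job 4@1, Job 6@4) gives peak 14: d1:14  d2:11  d3:4  d4:5  d5:5  d6:0  d7:0.
Shift Job 5→3, Job 3→3, Job 4→5, Job 6→6.
Schedule Job 1@1, Job 2@1, Job 5@3, Job 3@3, Job 4@5, Job 6@6: d1:6  d2:5  d3:6  d4:6  d5:6  d6:5  d7:5 — peak 6.
Total landscaper-days = 39 over 7 days ⇒ peak ≥ ⌈39/7⌉ = 6, so 6 is optimal.

6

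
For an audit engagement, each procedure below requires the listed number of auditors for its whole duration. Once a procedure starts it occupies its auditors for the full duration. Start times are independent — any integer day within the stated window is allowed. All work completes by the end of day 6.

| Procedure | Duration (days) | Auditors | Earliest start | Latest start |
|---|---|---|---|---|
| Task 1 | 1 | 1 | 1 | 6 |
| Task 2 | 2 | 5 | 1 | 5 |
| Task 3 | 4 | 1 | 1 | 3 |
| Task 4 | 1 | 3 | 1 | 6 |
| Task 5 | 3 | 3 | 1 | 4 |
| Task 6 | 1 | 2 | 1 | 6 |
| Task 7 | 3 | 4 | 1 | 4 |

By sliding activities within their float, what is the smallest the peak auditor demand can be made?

8

Early-start (Task 1@1, Task 2@1, Task 3@1, Task 4@1, Task 5@1, Task 6@1, Task 7@1) gives peak 19: d1:19  d2:13  d3:8  d4:1  d5:0  d6:0.
Shift Task 4→3, Task 5→3, Task 6→2, Task 7→4.
Schedule Task 1@1, Task 2@1, Task 3@1, Task 4@3, Task 5@3, Task 6@2, Task 7@4: d1:7  d2:8  d3:7  d4:8  d5:7  d6:4 — peak 8.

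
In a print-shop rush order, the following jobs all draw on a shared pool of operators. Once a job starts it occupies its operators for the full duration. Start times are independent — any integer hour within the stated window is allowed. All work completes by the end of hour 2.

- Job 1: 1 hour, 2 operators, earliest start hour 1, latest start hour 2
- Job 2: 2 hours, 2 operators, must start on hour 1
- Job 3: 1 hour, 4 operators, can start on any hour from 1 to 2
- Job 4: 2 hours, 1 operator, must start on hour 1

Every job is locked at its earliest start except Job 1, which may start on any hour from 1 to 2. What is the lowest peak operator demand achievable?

Job 1@1: h1:9  h2:3 → peak 9
Job 1@2: h1:7  h2:5 → peak 7
Best is Job 1@2, peak 7.

7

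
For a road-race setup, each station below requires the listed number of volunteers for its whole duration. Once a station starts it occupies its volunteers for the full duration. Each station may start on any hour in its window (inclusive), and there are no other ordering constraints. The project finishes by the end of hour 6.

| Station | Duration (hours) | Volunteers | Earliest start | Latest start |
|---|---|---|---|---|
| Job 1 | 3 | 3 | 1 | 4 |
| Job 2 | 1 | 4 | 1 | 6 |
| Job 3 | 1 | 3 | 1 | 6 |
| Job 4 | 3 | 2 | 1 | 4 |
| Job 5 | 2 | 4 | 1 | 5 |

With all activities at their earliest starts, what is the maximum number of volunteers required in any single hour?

16

Early-start schedule: Job 1@1, Job 2@1, Job 3@1, Job 4@1, Job 5@1.
Load per hour: hour 1: 16, hour 2: 9, hour 3: 5, hour 4: 0, hour 5: 0, hour 6: 0.
Peak is 16.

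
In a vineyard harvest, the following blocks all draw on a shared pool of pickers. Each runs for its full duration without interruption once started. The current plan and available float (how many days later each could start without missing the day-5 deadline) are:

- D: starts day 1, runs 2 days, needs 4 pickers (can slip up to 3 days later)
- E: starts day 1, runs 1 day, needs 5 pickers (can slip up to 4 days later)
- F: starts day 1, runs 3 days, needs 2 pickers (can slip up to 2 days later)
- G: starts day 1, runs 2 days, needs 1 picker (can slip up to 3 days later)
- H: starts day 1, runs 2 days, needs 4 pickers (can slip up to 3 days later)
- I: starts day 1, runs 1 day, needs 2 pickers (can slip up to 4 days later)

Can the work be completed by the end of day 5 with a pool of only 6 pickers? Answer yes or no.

Total picker-days = 31; over 5 days the average is 31/5 > 6, so some day must exceed 6.

no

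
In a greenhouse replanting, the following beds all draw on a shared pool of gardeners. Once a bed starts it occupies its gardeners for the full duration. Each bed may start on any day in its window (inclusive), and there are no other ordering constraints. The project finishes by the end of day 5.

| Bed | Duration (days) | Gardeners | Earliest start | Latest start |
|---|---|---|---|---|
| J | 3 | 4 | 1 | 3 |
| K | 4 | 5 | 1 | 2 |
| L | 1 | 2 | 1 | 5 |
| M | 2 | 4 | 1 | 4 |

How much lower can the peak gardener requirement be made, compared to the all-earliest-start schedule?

Early-start peak: d1:15  d2:13  d3:9  d4:5  d5:0 ⇒ 15.
Leveled (J@1, K@1, L@5, M@4): d1:9  d2:9  d3:9  d4:9  d5:6 ⇒ 9.
Reduction 15 − 9 = 6.

6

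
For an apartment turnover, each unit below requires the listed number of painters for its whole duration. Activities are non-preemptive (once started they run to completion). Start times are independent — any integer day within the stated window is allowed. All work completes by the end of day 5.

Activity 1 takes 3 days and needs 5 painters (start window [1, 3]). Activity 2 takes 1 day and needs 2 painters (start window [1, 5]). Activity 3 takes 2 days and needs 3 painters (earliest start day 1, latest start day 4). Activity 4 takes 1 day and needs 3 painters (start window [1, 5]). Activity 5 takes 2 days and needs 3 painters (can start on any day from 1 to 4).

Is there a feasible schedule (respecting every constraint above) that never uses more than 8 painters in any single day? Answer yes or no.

Schedule Activity 1@1, Activity 2@1, Activity 3@2, Activity 4@4, Activity 5@4: d1:7  d2:8  d3:8  d4:6  d5:3 — peak 8 ≤ 8.

yes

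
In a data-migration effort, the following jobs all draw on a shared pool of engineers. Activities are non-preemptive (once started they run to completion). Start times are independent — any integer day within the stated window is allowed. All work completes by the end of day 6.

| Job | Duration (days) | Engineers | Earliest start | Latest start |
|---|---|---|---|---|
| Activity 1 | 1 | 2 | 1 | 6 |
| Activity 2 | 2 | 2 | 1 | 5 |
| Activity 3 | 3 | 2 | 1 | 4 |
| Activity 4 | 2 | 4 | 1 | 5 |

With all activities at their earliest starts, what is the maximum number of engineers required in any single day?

10

Early-start schedule: Activity 1@1, Activity 2@1, Activity 3@1, Activity 4@1.
Load per day: day 1: 10, day 2: 8, day 3: 2, day 4: 0, day 5: 0, day 6: 0.
Peak is 10.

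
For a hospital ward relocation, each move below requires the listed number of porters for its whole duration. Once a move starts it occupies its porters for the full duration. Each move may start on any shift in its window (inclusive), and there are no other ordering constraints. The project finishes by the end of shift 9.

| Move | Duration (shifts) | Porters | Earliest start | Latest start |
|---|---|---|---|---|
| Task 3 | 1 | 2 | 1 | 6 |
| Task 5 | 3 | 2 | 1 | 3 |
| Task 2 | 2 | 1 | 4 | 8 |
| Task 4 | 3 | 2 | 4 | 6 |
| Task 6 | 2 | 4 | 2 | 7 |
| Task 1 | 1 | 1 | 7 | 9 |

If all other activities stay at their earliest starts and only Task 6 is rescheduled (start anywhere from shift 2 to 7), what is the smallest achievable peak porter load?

5

Task 6@2: s1:4  s2:6  s3:6  s4:3  s5:3  s6:2  s7:1  s8:0  s9:0 → peak 6
Task 6@3: s1:4  s2:2  s3:6  s4:7  s5:3  s6:2  s7:1  s8:0  s9:0 → peak 7
Task 6@4: s1:4  s2:2  s3:2  s4:7  s5:7  s6:2  s7:1  s8:0  s9:0 → peak 7
Task 6@5: s1:4  s2:2  s3:2  s4:3  s5:7  s6:6  s7:1  s8:0  s9:0 → peak 7
Task 6@6: s1:4  s2:2  s3:2  s4:3  s5:3  s6:6  s7:5  s8:0  s9:0 → peak 6
Task 6@7: s1:4  s2:2  s3:2  s4:3  s5:3  s6:2  s7:5  s8:4  s9:0 → peak 5
Best is Task 6@7, peak 5.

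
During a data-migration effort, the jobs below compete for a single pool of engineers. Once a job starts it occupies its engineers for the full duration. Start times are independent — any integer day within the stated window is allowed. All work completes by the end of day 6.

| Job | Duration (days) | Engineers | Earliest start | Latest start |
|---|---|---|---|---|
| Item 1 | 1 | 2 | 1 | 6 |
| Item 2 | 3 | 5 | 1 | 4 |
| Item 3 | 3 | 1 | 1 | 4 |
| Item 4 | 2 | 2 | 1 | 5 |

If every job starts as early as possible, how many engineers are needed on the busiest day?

Early-start schedule: Item 1@1, Item 2@1, Item 3@1, Item 4@1.
Load per day: day 1: 10, day 2: 8, day 3: 6, day 4: 0, day 5: 0, day 6: 0.
Peak is 10.

10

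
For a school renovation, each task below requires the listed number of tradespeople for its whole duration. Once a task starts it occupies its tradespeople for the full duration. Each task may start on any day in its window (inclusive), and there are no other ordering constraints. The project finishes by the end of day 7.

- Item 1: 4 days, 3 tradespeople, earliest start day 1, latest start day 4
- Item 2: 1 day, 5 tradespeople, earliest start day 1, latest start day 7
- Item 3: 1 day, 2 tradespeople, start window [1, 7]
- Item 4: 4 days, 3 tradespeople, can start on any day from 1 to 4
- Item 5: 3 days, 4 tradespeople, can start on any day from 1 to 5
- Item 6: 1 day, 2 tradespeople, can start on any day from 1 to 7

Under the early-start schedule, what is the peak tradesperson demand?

Early-start schedule: Item 1@1, Item 2@1, Item 3@1, Item 4@1, Item 5@1, Item 6@1.
Load per day: day 1: 19, day 2: 10, day 3: 10, day 4: 6, day 5: 0, day 6: 0, day 7: 0.
Peak is 19.

19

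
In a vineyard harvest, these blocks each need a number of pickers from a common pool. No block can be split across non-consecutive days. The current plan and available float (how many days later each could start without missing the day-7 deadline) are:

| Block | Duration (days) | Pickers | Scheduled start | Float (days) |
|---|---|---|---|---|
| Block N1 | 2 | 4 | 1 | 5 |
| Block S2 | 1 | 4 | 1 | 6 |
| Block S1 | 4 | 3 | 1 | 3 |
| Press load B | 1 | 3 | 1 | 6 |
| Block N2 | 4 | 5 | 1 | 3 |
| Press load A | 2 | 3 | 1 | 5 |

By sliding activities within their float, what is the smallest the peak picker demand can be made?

Early-start (Block N1@1, Block S2@1, Block S1@1, Press load B@1, Block N2@1, Press load A@1) gives peak 22: d1:22  d2:15  d3:8  d4:8  d5:0  d6:0  d7:0.
Shift Block S1→2, Press load B→3, Block N2→4, Press load A→6.
Schedule Block N1@1, Block S2@1, Block S1@2, Press load B@3, Block N2@4, Press load A@6: d1:8  d2:7  d3:6  d4:8  d5:8  d6:8  d7:8 — peak 8.
Total picker-days = 53 over 7 days ⇒ peak ≥ ⌈53/7⌉ = 8, so 8 is optimal.

8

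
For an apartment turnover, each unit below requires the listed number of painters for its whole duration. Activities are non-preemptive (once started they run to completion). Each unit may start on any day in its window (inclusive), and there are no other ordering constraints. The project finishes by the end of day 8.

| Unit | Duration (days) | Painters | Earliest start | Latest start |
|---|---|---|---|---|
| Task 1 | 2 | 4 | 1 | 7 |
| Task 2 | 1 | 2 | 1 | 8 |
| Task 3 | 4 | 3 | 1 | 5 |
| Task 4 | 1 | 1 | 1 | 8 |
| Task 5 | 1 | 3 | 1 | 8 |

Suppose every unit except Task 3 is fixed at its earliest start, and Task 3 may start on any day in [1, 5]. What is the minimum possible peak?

Task 3@1: d1:13  d2:7  d3:3  d4:3  d5:0  d6:0  d7:0  d8:0 → peak 13
Task 3@2: d1:10  d2:7  d3:3  d4:3  d5:3  d6:0  d7:0  d8:0 → peak 10
Task 3@3: d1:10  d2:4  d3:3  d4:3  d5:3  d6:3  d7:0  d8:0 → peak 10
Task 3@4: d1:10  d2:4  d3:0  d4:3  d5:3  d6:3  d7:3  d8:0 → peak 10
Task 3@5: d1:10  d2:4  d3:0  d4:0  d5:3  d6:3  d7:3  d8:3 → peak 10
Best is Task 3@2, peak 10.

10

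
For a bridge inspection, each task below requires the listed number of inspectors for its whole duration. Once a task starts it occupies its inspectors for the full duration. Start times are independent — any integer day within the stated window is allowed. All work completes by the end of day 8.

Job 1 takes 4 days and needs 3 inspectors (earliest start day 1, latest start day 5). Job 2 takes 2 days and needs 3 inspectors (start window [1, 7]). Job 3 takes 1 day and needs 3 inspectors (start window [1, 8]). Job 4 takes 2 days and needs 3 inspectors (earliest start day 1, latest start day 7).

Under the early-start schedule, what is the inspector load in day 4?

3

At early start, day 4 has: Job 1.
Demand: 3 = 3.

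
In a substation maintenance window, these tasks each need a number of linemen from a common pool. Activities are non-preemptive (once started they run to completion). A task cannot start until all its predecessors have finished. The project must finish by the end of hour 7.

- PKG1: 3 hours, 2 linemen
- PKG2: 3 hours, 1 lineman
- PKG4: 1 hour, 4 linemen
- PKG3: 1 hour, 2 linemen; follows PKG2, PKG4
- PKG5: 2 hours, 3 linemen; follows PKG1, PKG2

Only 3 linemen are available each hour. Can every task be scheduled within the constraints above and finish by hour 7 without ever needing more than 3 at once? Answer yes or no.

The minimum achievable peak is 4; 3 < 4, so no feasible schedule stays within the cap.

no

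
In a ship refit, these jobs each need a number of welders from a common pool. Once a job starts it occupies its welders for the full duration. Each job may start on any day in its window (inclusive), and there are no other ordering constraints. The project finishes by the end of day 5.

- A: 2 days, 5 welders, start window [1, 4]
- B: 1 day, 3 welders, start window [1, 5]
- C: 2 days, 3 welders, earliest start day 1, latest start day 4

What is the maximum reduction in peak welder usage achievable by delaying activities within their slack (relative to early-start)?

Early-start peak: d1:11  d2:8  d3:0  d4:0  d5:0 ⇒ 11.
Leveled (A@1, B@3, C@4): d1:5  d2:5  d3:3  d4:3  d5:3 ⇒ 5.
Reduction 11 − 5 = 6.

6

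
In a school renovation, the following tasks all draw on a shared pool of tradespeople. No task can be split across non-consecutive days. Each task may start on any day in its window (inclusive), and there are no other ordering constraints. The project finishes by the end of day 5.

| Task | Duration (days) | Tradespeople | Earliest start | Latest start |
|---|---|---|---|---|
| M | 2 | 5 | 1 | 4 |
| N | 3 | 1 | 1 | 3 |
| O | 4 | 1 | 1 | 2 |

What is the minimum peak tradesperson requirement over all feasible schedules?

Early-start (M@1, N@1, O@1) gives peak 7: d1:7  d2:7  d3:2  d4:1  d5:0.
Shift N→3.
Schedule M@1, N@3, O@1: d1:6  d2:6  d3:2  d4:2  d5:1 — peak 6.
No arrangement of the 24 feasible schedules does better.

6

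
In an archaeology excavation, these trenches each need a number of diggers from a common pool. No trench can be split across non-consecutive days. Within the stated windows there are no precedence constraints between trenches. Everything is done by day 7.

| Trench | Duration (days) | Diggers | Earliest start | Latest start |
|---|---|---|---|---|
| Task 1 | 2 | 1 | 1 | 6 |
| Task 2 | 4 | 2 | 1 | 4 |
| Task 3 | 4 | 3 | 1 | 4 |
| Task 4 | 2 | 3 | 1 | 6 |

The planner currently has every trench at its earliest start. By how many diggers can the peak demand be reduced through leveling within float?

4

Early-start peak: d1:9  d2:9  d3:5  d4:5  d5:0  d6:0  d7:0 ⇒ 9.
Leveled (Task 1@1, Task 2@3, Task 3@1, Task 4@5): d1:4  d2:4  d3:5  d4:5  d5:5  d6:5  d7:0 ⇒ 5.
Reduction 9 − 5 = 4.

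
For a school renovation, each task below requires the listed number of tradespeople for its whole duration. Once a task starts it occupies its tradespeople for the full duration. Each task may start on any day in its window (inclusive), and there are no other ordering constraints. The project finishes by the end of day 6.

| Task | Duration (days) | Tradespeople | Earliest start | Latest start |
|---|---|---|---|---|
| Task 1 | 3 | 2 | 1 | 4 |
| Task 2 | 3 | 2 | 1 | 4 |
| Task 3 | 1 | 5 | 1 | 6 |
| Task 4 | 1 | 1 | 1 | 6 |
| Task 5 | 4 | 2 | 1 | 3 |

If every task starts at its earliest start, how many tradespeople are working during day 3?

6

At early start, day 3 has: Task 1, Task 2, Task 5.
Demand: 2 + 2 + 2 = 6.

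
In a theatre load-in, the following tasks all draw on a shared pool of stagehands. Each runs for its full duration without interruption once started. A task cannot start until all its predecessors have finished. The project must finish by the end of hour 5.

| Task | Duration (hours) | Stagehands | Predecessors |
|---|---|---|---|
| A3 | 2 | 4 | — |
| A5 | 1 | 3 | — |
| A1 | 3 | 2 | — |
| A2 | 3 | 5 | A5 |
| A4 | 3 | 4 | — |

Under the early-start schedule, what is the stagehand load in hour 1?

13

At early start, hour 1 has: A3, A5, A1, A4.
Demand: 4 + 3 + 2 + 4 = 13.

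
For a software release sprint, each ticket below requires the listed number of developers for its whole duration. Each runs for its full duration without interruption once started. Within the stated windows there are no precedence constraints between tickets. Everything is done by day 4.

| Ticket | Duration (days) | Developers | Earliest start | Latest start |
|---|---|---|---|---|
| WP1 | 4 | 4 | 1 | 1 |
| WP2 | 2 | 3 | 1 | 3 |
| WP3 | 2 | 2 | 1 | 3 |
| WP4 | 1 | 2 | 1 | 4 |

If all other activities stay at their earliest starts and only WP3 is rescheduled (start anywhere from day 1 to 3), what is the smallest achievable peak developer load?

WP3@1: d1:11  d2:9  d3:4  d4:4 → peak 11
WP3@2: d1:9  d2:9  d3:6  d4:4 → peak 9
WP3@3: d1:9  d2:7  d3:6  d4:6 → peak 9
Best is WP3@2, peak 9.

9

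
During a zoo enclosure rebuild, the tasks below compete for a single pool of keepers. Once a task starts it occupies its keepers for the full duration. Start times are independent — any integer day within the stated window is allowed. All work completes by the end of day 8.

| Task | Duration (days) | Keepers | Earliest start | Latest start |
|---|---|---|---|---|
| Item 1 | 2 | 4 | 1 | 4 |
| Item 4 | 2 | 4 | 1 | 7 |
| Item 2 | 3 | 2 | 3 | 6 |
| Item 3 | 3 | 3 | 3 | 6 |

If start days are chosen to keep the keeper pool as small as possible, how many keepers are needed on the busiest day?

5

Early-start (Item 1@1, Item 4@1, Item 2@3, Item 3@3) gives peak 8: d1:8  d2:8  d3:5  d4:5  d5:5  d6:0  d7:0  d8:0.
Shift Item 4→3, Item 2→5, Item 3→5.
Schedule Item 1@1, Item 4@3, Item 2@5, Item 3@5: d1:4  d2:4  d3:4  d4:4  d5:5  d6:5  d7:5  d8:0 — peak 5.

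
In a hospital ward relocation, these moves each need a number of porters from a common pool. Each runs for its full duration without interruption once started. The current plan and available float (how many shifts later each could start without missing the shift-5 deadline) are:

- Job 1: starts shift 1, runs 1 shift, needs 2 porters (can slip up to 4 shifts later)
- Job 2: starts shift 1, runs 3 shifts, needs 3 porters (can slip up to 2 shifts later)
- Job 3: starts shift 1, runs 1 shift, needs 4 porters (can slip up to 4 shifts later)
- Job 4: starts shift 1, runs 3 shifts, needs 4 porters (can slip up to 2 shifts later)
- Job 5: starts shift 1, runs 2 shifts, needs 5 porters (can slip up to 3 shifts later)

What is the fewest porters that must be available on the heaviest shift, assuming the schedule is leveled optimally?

8

Early-start (Job 1@1, Job 2@1, Job 3@1, Job 4@1, Job 5@1) gives peak 18: s1:18  s2:12  s3:7  s4:0  s5:0.
Shift Job 2→2, Job 3→5, Job 4→3.
Schedule Job 1@1, Job 2@2, Job 3@5, Job 4@3, Job 5@1: s1:7  s2:8  s3:7  s4:7  s5:8 — peak 8.
Total porter-shifts = 37 over 5 shifts ⇒ peak ≥ ⌈37/5⌉ = 8, so 8 is optimal.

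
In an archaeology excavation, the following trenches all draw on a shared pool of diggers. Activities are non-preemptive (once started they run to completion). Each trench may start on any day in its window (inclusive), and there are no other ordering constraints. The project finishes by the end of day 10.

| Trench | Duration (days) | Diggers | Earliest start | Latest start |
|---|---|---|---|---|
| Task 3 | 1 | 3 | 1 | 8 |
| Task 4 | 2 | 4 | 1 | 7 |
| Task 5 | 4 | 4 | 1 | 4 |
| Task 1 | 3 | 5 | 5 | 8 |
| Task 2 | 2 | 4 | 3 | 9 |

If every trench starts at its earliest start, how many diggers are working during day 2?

At early start, day 2 has: Task 4, Task 5.
Demand: 4 + 4 = 8.

8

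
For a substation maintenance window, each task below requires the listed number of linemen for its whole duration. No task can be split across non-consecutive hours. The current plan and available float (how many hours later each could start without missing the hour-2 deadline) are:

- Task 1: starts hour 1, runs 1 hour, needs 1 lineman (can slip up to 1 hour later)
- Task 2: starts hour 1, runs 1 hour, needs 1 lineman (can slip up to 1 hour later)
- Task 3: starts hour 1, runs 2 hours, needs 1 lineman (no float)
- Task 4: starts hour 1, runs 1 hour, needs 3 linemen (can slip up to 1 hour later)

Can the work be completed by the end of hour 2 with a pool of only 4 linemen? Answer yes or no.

yes

Schedule Task 1@1, Task 2@1, Task 3@1, Task 4@2: h1:3  h2:4 — peak 4 ≤ 4.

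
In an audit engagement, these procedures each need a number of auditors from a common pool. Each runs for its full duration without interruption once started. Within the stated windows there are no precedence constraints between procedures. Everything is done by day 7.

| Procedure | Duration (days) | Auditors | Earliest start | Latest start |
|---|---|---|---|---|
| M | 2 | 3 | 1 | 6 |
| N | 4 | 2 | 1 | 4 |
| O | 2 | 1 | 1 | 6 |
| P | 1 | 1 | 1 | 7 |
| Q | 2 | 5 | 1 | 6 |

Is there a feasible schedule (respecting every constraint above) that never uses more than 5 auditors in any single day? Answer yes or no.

Schedule M@1, N@1, O@3, P@3, Q@5: d1:5  d2:5  d3:4  d4:3  d5:5  d6:5  d7:0 — peak 5 ≤ 5.

yes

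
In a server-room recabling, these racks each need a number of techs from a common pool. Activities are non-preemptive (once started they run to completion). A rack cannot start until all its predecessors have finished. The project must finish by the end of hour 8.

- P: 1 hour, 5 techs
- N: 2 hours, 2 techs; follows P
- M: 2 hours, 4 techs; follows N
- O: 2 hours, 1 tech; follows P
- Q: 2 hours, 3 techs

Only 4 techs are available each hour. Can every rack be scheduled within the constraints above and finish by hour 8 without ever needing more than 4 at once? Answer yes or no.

The minimum achievable peak is 5; 4 < 5, so no feasible schedule stays within the cap.

no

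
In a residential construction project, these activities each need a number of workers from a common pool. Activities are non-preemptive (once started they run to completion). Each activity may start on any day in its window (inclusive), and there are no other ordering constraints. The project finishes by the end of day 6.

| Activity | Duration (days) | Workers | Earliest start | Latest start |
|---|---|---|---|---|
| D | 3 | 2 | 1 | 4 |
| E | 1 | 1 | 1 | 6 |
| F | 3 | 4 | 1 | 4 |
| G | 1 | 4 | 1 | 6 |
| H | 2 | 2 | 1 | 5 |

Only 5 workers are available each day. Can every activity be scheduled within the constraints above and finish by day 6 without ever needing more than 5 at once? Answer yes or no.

The minimum achievable peak is 6; 5 < 6, so no feasible schedule stays within the cap.

no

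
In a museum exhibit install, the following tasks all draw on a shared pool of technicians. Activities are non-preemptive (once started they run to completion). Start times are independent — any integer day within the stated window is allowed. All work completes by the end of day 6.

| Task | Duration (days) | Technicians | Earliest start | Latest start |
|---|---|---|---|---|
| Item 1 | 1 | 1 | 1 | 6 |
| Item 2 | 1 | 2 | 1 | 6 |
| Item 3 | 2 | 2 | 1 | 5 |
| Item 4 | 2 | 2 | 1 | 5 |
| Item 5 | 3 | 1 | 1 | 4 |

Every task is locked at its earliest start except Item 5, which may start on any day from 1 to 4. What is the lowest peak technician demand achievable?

Item 5@1: d1:8  d2:5  d3:1  d4:0  d5:0  d6:0 → peak 8
Item 5@2: d1:7  d2:5  d3:1  d4:1  d5:0  d6:0 → peak 7
Item 5@3: d1:7  d2:4  d3:1  d4:1  d5:1  d6:0 → peak 7
Item 5@4: d1:7  d2:4  d3:0  d4:1  d5:1  d6:1 → peak 7
Best is Item 5@2, peak 7.

7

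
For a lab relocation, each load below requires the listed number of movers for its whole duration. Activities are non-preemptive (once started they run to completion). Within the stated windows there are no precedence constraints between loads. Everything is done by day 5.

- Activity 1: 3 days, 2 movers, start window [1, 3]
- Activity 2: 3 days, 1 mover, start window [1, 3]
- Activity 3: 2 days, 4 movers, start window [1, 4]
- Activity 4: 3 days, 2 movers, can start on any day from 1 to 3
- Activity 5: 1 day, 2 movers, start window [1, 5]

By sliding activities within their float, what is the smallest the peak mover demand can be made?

6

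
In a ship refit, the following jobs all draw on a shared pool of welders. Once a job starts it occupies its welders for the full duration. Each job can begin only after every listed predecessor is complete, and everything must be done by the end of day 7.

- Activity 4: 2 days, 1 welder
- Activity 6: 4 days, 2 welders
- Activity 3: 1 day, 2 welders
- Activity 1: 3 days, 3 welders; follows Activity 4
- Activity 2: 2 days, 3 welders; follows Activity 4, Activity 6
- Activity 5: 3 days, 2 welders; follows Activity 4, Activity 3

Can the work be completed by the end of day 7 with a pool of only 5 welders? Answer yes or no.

yes

Schedule Activity 4@1, Activity 6@1, Activity 3@1, Activity 1@3, Activity 2@6, Activity 5@5: d1:5  d2:3  d3:5  d4:5  d5:5  d6:5  d7:5 — peak 5 ≤ 5.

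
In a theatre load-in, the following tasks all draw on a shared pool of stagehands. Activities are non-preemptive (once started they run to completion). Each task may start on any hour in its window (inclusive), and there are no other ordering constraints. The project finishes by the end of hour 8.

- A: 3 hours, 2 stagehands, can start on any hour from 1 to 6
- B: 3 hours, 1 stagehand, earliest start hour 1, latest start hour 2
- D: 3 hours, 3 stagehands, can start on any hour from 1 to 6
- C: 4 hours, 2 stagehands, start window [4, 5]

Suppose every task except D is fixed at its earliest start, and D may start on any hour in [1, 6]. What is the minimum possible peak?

D@1: h1:6  h2:6  h3:6  h4:2  h5:2  h6:2  h7:2  h8:0 → peak 6
D@2: h1:3  h2:6  h3:6  h4:5  h5:2  h6:2  h7:2  h8:0 → peak 6
D@3: h1:3  h2:3  h3:6  h4:5  h5:5  h6:2  h7:2  h8:0 → peak 6
D@4: h1:3  h2:3  h3:3  h4:5  h5:5  h6:5  h7:2  h8:0 → peak 5
D@5: h1:3  h2:3  h3:3  h4:2  h5:5  h6:5  h7:5  h8:0 → peak 5
D@6: h1:3  h2:3  h3:3  h4:2  h5:2  h6:5  h7:5  h8:3 → peak 5
Best is D@4, peak 5.

5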